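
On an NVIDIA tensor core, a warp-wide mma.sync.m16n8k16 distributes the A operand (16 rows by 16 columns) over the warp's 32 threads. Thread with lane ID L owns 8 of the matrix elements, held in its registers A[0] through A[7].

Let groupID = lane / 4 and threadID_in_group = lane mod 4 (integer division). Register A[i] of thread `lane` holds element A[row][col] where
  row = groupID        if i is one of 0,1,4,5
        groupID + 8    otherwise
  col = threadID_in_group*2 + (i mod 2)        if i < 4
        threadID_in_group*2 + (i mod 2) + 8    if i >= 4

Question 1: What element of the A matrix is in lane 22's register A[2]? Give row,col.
13,4

lane 22: g=5 (22/4), t=2 (22%4)
i=2: r=5+8=13, c=2*2+0+0=4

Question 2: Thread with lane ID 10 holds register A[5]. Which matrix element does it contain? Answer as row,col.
lane 10: gr=2 (10/4), th=2 (10%4)
i=5: r=2+0=2, c=2*2+1+8=13

2,13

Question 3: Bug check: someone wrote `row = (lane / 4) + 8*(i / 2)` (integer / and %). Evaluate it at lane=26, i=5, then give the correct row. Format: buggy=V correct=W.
`(lane / 4) + 8*(i / 2)`[26,5]->22
L=26->g=26>>2=6, t=26&3=2
[5]->row 6+0=6  col 2·2+1+8=13
row: 22 vs 6

buggy=22 correct=6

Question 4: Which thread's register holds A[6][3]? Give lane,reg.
25,1

r=6->g=6,rb=0  c=3->cb=0,t=1,b0=1
L=6*4+1=25  i=0*4+0*2+1=1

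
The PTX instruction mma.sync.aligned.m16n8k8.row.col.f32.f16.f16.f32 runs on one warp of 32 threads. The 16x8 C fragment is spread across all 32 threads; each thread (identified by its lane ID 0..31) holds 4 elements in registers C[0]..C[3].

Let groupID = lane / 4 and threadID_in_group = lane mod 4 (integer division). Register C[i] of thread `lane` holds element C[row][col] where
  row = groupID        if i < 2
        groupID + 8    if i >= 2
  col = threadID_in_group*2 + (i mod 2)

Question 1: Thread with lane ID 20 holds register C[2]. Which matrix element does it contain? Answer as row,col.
L=20=>grp=20>>2=5, tig=20&3=0
[2]=>row 5+8=13  col 0·2+0=0

13,0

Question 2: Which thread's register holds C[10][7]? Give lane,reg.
11,3

r=10→G=2,rhi=1  c=7→T=3,p=1
L=2*4+3=11  i=1*2+1=3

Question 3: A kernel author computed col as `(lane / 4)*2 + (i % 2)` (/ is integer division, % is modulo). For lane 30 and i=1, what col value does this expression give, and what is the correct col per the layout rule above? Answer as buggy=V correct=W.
buggy=15 correct=5

`(lane / 4)*2 + (i % 2)`[30,1]->15
lane 30: g=7 (30/4), t=2 (30%4)
i=1: r=7+0=7, c=2*2+1=5
col: 15 vs 5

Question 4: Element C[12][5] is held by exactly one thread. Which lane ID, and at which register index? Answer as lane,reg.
r:12=>grp=4,rB=1  c:5=>tig=2,lo=1
L=4*4+2=18  i=1*2+1=3

18,3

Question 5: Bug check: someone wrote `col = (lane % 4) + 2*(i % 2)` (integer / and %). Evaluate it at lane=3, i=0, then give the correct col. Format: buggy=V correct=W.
buggy=3 correct=6

`(lane % 4) + 2*(i % 2)`[3,0]⇒3
lane 3: gr=0 (3/4), th=3 (3%4)
i=0: r=0+0=0, c=3*2+0=6
col: 3 vs 6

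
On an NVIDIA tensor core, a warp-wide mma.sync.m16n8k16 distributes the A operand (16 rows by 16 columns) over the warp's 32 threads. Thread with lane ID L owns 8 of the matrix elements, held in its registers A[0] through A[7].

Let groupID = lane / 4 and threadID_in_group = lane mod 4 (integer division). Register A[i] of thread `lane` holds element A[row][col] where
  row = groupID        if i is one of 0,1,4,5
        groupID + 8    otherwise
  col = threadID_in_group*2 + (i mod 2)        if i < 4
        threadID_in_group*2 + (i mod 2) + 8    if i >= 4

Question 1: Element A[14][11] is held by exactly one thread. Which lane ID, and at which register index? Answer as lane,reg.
25,7

r:14=>grp=6,rB=1  c:11=>cB=1,tig=1,lo=1
L=6*4+1=25  i=1*4+1*2+1=7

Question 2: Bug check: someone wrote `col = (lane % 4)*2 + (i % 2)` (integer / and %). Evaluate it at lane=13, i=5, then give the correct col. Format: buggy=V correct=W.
buggy=3 correct=11

`(lane % 4)*2 + (i % 2)`[13,5]->3
13: gid=3,tid=1
[5] (3+0,1*2+1+8) = (3,11)
col: 3 vs 11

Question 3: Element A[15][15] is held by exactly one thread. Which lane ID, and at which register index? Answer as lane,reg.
31,7

r:15=>grp=7,rB=1  c:15=>cB=1,tig=3,lo=1
L=7*4+3=31  i=1*4+1*2+1=7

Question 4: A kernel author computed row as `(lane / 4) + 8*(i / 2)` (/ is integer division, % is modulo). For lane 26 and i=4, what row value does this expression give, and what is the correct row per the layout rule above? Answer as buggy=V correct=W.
`(lane / 4) + 8*(i / 2)`[26,4]=>22
lane 26: grp=6 (26/4), tig=2 (26%4)
i=4: r=6+0=6, c=2*2+0+8=12
row: 22 vs 6

buggy=22 correct=6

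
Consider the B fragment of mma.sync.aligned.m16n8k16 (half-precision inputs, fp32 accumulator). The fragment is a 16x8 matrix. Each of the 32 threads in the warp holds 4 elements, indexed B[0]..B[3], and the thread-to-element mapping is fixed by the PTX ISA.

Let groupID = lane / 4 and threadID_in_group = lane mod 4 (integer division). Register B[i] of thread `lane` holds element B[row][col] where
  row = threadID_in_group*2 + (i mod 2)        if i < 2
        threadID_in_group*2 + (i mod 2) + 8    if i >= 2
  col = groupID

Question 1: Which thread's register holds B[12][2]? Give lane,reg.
10,2

c:2=>grp=2  r:12=>rB=1,tig=2,lo=0
L=2*4+2=10  i=1*2+0=2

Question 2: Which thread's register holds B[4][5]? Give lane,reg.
22,0

c: 5->gid=5  r: 4->r8=0,tid=2,i&1=0
L=5*4+2=22  i=0*2+0=0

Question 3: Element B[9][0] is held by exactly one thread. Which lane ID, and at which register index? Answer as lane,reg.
c=0⇒gr=0  r=9⇒Rb=1,th=0,odd=1
L=0*4+0=0  i=1*2+1=3

0,3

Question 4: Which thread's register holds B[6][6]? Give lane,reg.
27,0

c=6->g=6  r=6->rb=0,t=3,b0=0
L=6*4+3=27  i=0*2+0=0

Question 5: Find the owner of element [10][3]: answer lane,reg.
c=3→G=3  r=10→rhi=1,T=1,p=0
L=3*4+1=13  i=1*2+0=2

13,2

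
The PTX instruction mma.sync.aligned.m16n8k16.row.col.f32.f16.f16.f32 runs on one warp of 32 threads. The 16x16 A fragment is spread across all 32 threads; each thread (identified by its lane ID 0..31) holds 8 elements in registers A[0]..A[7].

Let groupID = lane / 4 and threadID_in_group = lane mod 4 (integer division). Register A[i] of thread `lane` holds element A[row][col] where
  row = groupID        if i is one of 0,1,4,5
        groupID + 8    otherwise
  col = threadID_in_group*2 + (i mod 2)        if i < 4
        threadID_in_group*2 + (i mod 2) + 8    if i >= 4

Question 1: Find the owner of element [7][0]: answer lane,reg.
28,0

r=7->g=7,rb=0  c=0->cb=0,t=0,b0=0
L=7*4+0=28  i=0*4+0*2+0=0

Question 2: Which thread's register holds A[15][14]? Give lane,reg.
r=15->g=7,rb=1  c=14->cb=1,t=3,b0=0
L=7*4+3=31  i=1*4+1*2+0=6

31,6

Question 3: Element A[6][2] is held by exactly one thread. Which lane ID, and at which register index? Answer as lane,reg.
r=6⇒gr=6,Rb=0  c=2⇒Cb=0,th=1,odd=0
L=6*4+1=25  i=0*4+0*2+0=0

25,0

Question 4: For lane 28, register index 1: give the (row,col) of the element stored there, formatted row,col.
L=28→G=28>>2=7, T=28&3=0
[1]→row 7+0=7  col 0·2+1+0=1

7,1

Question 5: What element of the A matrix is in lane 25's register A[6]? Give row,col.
14,10

lane 25: gr=6 (25/4), th=1 (25%4)
i=6: r=6+8=14, c=1*2+0+8=10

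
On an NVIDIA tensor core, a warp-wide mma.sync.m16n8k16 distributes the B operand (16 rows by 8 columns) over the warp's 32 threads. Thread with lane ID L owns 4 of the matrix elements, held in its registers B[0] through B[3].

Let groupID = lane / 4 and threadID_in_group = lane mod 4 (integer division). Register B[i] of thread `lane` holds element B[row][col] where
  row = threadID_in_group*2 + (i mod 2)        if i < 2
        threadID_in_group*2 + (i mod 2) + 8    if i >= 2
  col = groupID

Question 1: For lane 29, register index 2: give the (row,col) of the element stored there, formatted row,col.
10,7

lane 29=>29/4=7, 29 mod 4=1
i=2  r:2·1+0+8=>10  c:7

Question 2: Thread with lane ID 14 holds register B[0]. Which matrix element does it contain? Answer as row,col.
lane 14→14/4=3, 14 mod 4=2
i=0  r:2·2+0+0→4  c:3

4,3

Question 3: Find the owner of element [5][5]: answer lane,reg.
c=5→G=5  r=5→rhi=0,T=2,p=1
L=5*4+2=22  i=0*2+1=1

22,1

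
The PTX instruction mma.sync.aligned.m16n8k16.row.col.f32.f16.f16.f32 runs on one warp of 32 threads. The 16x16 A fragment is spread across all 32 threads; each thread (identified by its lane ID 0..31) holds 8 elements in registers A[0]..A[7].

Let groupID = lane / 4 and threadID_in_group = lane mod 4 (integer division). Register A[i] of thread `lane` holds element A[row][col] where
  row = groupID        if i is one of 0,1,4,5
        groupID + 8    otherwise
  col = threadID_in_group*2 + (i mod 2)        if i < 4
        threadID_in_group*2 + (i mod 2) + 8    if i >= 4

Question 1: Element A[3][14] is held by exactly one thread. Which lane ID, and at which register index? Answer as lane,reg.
r=3->g=3,rb=0  c=14->cb=1,t=3,b0=0
L=3*4+3=15  i=1*4+0*2+0=4

15,4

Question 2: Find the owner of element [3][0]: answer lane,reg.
12,0

r=3⇒gr=3,Rb=0  c=0⇒Cb=0,th=0,odd=0
L=3*4+0=12  i=0*4+0*2+0=0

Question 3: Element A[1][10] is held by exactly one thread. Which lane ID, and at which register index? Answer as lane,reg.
r: 1->gid=1,r8=0  c: 10->c8=1,tid=1,i&1=0
L=1*4+1=5  i=1*4+0*2+0=4

5,4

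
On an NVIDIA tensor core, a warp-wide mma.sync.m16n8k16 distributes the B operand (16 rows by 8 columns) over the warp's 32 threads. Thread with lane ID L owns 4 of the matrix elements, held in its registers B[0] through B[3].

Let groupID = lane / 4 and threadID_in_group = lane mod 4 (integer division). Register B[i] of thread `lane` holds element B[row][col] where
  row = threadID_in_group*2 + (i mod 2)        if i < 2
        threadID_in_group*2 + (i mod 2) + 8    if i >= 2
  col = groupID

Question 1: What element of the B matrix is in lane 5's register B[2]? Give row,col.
10,1

L=5=>grp=5>>2=1, tig=5&3=1
[2]=>row 1·2+0+8=10  col grp=1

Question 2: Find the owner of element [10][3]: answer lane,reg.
c=3→G=3  r=10→rhi=1,T=1,p=0
L=3*4+1=13  i=1*2+0=2

13,2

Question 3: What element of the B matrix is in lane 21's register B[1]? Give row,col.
3,5

L=21→G=21>>2=5, T=21&3=1
[1]→row 1·2+1+0=3  col G=5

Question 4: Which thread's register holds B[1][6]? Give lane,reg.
24,1

c=6->g=6  r=1->rb=0,t=0,b0=1
L=6*4+0=24  i=0*2+1=1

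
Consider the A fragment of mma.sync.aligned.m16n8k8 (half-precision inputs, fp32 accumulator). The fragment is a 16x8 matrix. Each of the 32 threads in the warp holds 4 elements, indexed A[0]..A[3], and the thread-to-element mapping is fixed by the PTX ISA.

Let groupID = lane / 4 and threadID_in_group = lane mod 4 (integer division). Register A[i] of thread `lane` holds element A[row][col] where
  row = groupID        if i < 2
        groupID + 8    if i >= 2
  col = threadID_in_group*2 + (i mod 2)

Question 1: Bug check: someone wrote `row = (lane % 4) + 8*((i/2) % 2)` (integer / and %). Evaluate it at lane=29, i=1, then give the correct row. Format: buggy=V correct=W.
buggy=1 correct=7

`(lane % 4) + 8*((i/2) % 2)`[29,1]⇒1
L=29⇒gr=29>>2=7, th=29&3=1
[1]⇒row 7+0=7  col 1·2+1=3
row: 1 vs 7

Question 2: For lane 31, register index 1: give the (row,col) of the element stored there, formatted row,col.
31: gr=7,th=3
[1] (7+0,3*2+1) = (7,7)

7,7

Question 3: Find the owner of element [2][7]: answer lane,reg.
11,1

r=2→G=2,rhi=0  c=7→T=3,p=1
L=2*4+3=11  i=0*2+1=1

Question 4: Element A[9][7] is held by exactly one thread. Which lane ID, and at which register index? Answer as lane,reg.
r=9->g=1,rb=1  c=7->t=3,b0=1
L=1*4+3=7  i=1*2+1=3

7,3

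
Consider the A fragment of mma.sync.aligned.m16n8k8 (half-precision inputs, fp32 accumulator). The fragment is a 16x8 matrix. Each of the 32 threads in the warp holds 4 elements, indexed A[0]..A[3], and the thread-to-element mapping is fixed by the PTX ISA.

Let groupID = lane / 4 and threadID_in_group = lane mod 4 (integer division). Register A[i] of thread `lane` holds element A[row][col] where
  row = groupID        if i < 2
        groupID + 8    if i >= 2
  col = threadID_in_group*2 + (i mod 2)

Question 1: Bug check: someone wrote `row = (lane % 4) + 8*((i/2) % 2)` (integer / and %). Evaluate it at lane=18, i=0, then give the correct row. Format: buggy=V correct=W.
`(lane % 4) + 8*((i/2) % 2)`[18,0]->2
18: g=4,t=2
[0] (4+0,2*2+0) = (4,4)
row: 2 vs 4

buggy=2 correct=4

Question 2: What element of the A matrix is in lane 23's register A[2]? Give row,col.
13,6

lane 23: g=5 (23/4), t=3 (23%4)
i=2: r=5+8=13, c=3*2+0=6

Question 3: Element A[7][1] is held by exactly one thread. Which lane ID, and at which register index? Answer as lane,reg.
28,1

r=7->g=7,rb=0  c=1->t=0,b0=1
L=7*4+0=28  i=0*2+1=1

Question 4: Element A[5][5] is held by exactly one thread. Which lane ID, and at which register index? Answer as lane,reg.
22,1

r: 5->gid=5,r8=0  c: 5->tid=2,i&1=1
L=5*4+2=22  i=0*2+1=1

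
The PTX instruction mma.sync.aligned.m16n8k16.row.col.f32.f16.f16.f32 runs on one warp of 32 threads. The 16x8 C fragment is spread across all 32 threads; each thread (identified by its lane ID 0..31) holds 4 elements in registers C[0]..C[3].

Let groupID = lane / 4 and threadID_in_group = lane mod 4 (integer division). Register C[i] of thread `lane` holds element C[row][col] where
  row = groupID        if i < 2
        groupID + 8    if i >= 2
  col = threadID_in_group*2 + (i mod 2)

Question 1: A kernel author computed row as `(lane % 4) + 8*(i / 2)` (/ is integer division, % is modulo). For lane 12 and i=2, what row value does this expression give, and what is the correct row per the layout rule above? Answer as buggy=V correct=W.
`(lane % 4) + 8*(i / 2)`[12,2]->8
lane 12: g=3 (12/4), t=0 (12%4)
i=2: r=3+8=11, c=0*2+0=0
row: 8 vs 11

buggy=8 correct=11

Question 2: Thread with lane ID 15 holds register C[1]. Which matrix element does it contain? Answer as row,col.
3,7

L=15->gid=15>>2=3, tid=15&3=3
[1]->row 3+0=3  col 3·2+1=7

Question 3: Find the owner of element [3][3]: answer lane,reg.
r:3=>grp=3,rB=0  c:3=>tig=1,lo=1
L=3*4+1=13  i=0*2+1=1

13,1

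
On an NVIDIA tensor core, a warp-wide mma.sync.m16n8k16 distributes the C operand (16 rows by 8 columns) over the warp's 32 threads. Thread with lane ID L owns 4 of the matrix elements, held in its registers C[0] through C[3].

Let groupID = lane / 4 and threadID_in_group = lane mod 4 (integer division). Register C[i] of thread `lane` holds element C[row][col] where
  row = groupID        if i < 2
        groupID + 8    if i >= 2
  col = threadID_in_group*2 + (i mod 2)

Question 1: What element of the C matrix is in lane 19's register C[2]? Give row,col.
12,6

lane 19->19/4=4, 19 mod 4=3
i=2  r:4+8->12  c:2·3+0->6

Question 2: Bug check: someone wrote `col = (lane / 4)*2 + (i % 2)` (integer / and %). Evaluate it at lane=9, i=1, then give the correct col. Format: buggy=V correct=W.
`(lane / 4)*2 + (i % 2)`[9,1]⇒5
9: gr=2,th=1
[1] (2+0,1*2+1) = (2,3)
col: 5 vs 3

buggy=5 correct=3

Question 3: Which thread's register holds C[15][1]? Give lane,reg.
28,3

r:15=>grp=7,rB=1  c:1=>tig=0,lo=1
L=7*4+0=28  i=1*2+1=3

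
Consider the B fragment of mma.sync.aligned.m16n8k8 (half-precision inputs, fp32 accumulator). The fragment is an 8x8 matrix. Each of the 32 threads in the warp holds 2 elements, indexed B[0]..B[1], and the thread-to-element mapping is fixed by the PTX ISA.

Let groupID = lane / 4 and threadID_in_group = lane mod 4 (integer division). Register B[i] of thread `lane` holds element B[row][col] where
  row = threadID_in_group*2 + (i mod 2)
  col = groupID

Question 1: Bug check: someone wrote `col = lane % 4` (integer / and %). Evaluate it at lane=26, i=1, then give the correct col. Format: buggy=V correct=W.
buggy=2 correct=6

`lane % 4`[26,1]->2
26: g=6,t=2
[1] (2*2+1,6) = (5,6)
col: 2 vs 6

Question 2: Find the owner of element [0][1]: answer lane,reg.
4,0

c=1⇒gr=1  r=0⇒th=0,odd=0
L=1*4+0=4  i=0=0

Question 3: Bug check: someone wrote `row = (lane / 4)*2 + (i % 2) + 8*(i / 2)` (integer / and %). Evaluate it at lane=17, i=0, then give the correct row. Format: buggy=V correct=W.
buggy=8 correct=2

`(lane / 4)*2 + (i % 2) + 8*(i / 2)`[17,0]=>8
17: grp=4,tig=1
[0] (1*2+0,4) = (2,4)
row: 8 vs 2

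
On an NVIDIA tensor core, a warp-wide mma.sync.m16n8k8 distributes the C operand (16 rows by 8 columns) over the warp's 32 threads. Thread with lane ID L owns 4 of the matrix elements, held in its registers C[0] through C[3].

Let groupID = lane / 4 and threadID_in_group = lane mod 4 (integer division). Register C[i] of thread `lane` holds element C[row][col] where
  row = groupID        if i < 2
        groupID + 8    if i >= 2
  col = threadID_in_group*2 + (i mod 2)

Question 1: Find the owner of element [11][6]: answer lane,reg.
r: 11->gid=3,r8=1  c: 6->tid=3,i&1=0
L=3*4+3=15  i=1*2+0=2

15,2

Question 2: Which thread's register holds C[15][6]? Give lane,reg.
31,2

r:15=>grp=7,rB=1  c:6=>tig=3,lo=0
L=7*4+3=31  i=1*2+0=2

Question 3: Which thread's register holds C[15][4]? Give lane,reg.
30,2

r=15⇒gr=7,Rb=1  c=4⇒th=2,odd=0
L=7*4+2=30  i=1*2+0=2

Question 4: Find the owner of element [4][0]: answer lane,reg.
16,0

r=4→G=4,rhi=0  c=0→T=0,p=0
L=4*4+0=16  i=0*2+0=0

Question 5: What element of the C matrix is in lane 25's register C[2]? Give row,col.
14,2

25: g=6,t=1
[2] (6+8,1*2+0) = (14,2)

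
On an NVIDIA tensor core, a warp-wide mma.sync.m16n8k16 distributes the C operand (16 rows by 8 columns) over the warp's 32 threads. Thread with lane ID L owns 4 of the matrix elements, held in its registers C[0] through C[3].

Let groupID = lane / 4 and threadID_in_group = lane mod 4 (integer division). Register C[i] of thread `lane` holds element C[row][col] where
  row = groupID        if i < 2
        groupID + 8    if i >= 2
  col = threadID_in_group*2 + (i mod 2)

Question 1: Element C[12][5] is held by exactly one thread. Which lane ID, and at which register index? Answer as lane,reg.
r=12->g=4,rb=1  c=5->t=2,b0=1
L=4*4+2=18  i=1*2+1=3

18,3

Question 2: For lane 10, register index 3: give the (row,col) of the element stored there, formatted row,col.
lane 10: g=2 (10/4), t=2 (10%4)
i=3: r=2+8=10, c=2*2+1=5

10,5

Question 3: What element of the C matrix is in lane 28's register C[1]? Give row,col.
7,1

L=28⇒gr=28>>2=7, th=28&3=0
[1]⇒row 7+0=7  col 0·2+1=1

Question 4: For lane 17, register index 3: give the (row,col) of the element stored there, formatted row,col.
17: grp=4,tig=1
[3] (4+8,1*2+1) = (12,3)

12,3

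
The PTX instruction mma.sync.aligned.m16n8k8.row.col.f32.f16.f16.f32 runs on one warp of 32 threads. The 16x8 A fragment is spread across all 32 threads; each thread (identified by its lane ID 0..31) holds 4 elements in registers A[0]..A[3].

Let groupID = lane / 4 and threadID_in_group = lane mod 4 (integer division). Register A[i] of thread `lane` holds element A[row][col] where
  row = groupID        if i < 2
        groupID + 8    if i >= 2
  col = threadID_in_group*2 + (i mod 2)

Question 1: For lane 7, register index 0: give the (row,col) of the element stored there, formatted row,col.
1,6

L=7=>grp=7>>2=1, tig=7&3=3
[0]=>row 1+0=1  col 3·2+0=6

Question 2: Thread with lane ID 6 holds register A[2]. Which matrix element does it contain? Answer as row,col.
lane 6=>6/4=1, 6 mod 4=2
i=2  r:1+8=>9  c:2·2+0=>4

9,4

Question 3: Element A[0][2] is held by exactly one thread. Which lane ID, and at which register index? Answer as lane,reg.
1,0

r=0⇒gr=0,Rb=0  c=2⇒th=1,odd=0
L=0*4+1=1  i=0*2+0=0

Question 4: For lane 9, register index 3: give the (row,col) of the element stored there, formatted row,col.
lane 9⇒9/4=2, 9 mod 4=1
i=3  r:2+8⇒10  c:2·1+1⇒3

10,3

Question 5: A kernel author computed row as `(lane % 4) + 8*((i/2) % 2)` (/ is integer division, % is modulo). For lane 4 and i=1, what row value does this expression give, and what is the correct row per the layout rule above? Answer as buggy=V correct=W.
buggy=0 correct=1

`(lane % 4) + 8*((i/2) % 2)`[4,1]→0
L=4→G=4>>2=1, T=4&3=0
[1]→row 1+0=1  col 0·2+1=1
row: 0 vs 1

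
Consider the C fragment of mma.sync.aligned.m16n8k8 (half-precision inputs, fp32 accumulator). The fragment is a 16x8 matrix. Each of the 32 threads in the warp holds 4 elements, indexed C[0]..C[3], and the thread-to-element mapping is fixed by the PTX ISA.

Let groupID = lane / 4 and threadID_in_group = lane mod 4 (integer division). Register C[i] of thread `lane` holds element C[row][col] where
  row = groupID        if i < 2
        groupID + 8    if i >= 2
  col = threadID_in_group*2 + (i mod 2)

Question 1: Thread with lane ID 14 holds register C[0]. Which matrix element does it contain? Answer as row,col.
L=14=>grp=14>>2=3, tig=14&3=2
[0]=>row 3+0=3  col 2·2+0=4

3,4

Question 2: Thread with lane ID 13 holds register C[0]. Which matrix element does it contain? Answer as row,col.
3,2

lane 13: g=3 (13/4), t=1 (13%4)
i=0: r=3+0=3, c=1*2+0=2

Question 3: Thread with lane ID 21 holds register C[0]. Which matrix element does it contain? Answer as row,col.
21: G=5,T=1
[0] (5+0,1*2+0) = (5,2)

5,2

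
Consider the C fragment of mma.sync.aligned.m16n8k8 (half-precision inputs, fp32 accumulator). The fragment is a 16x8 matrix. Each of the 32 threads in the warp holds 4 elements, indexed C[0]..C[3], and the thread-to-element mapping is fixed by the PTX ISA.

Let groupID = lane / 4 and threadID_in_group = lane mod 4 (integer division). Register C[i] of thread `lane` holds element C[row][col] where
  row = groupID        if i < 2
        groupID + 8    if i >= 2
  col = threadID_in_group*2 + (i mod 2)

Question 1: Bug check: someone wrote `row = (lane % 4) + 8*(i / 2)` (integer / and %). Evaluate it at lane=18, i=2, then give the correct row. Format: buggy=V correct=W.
`(lane % 4) + 8*(i / 2)`[18,2]=>10
lane 18: grp=4 (18/4), tig=2 (18%4)
i=2: r=4+8=12, c=2*2+0=4
row: 10 vs 12

buggy=10 correct=12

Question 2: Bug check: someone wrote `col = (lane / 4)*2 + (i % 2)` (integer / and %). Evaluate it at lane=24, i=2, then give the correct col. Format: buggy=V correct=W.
buggy=12 correct=0

`(lane / 4)*2 + (i % 2)`[24,2]=>12
lane 24=>24/4=6, 24 mod 4=0
i=2  r:6+8=>14  c:2·0+0=>0
col: 12 vs 0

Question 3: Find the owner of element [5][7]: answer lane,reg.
23,1

r: 5->gid=5,r8=0  c: 7->tid=3,i&1=1
L=5*4+3=23  i=0*2+1=1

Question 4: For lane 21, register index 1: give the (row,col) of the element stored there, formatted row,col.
5,3

L=21⇒gr=21>>2=5, th=21&3=1
[1]⇒row 5+0=5  col 1·2+1=3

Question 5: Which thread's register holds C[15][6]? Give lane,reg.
31,2

r=15->g=7,rb=1  c=6->t=3,b0=0
L=7*4+3=31  i=1*2+0=2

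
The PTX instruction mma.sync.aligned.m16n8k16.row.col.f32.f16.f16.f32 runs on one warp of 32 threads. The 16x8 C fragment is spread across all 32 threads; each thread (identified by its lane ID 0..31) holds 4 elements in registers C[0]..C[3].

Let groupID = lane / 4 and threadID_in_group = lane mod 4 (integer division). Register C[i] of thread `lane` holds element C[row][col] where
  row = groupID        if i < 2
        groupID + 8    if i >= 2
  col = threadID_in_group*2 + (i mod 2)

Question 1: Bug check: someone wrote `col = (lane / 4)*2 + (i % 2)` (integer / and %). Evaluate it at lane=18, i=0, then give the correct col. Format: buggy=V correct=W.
`(lane / 4)*2 + (i % 2)`[18,0]→8
18: G=4,T=2
[0] (4+0,2*2+0) = (4,4)
col: 8 vs 4

buggy=8 correct=4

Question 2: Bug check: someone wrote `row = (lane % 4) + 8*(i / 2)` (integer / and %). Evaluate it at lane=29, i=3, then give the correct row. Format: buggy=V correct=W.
`(lane % 4) + 8*(i / 2)`[29,3]->9
lane 29: g=7 (29/4), t=1 (29%4)
i=3: r=7+8=15, c=1*2+1=3
row: 9 vs 15

buggy=9 correct=15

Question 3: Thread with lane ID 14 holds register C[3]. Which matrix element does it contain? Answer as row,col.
11,5

lane 14→14/4=3, 14 mod 4=2
i=3  r:3+8→11  c:2·2+1→5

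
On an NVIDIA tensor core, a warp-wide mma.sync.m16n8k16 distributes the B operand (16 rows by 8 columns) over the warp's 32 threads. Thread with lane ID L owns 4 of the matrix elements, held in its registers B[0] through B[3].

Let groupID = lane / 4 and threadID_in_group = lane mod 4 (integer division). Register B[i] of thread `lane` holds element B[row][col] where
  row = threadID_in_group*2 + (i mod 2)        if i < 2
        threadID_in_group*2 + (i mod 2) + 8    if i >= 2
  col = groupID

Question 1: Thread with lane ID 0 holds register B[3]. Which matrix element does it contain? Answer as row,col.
9,0

L=0->g=0>>2=0, t=0&3=0
[3]->row 0·2+1+8=9  col g=0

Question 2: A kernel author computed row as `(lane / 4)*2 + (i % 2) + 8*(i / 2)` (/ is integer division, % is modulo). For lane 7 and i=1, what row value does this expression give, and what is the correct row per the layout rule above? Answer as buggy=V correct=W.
buggy=3 correct=7

`(lane / 4)*2 + (i % 2) + 8*(i / 2)`[7,1]->3
lane 7->7/4=1, 7 mod 4=3
i=1  r:2·3+1+0->7  c:1
row: 3 vs 7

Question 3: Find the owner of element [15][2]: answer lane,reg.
c: 2->gid=2  r: 15->r8=1,tid=3,i&1=1
L=2*4+3=11  i=1*2+1=3

11,3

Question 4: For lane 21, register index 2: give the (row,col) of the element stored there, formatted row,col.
10,5

lane 21→21/4=5, 21 mod 4=1
i=2  r:2·1+0+8→10  c:5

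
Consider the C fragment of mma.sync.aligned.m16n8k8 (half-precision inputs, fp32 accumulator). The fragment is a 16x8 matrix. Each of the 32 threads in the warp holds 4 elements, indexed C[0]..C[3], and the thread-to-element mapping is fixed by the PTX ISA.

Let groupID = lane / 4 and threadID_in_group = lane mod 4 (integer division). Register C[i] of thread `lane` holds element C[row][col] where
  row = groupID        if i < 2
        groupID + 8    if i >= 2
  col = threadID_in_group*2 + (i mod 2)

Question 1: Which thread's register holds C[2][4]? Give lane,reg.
10,0

r=2->g=2,rb=0  c=4->t=2,b0=0
L=2*4+2=10  i=0*2+0=0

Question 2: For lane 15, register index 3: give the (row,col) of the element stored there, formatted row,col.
15: gr=3,th=3
[3] (3+8,3*2+1) = (11,7)

11,7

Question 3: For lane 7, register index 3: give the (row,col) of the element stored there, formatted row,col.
lane 7: g=1 (7/4), t=3 (7%4)
i=3: r=1+8=9, c=3*2+1=7

9,7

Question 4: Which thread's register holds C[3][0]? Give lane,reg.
12,0

r=3⇒gr=3,Rb=0  c=0⇒th=0,odd=0
L=3*4+0=12  i=0*2+0=0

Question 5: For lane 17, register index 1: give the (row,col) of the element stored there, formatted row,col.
4,3

17: grp=4,tig=1
[1] (4+0,1*2+1) = (4,3)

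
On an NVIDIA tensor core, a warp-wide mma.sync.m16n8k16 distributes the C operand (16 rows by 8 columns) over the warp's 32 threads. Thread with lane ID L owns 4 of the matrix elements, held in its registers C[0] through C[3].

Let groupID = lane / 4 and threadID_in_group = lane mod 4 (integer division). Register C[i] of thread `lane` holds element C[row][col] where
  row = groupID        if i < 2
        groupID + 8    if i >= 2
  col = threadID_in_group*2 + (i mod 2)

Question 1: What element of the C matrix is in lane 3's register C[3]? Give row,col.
8,7

lane 3→3/4=0, 3 mod 4=3
i=3  r:0+8→8  c:2·3+1→7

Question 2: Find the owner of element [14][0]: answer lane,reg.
r=14->g=6,rb=1  c=0->t=0,b0=0
L=6*4+0=24  i=1*2+0=2

24,2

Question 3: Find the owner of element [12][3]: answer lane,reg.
17,3

r=12->g=4,rb=1  c=3->t=1,b0=1
L=4*4+1=17  i=1*2+1=3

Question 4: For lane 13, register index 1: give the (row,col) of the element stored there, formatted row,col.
3,3

lane 13: gid=3 (13/4), tid=1 (13%4)
i=1: r=3+0=3, c=1*2+1=3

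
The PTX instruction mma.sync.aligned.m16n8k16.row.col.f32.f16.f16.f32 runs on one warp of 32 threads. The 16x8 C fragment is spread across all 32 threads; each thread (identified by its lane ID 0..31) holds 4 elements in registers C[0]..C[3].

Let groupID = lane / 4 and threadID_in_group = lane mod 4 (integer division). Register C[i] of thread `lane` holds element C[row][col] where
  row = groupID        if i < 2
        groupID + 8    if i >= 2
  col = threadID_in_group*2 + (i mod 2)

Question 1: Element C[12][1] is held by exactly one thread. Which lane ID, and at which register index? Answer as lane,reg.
16,3

r: 12->gid=4,r8=1  c: 1->tid=0,i&1=1
L=4*4+0=16  i=1*2+1=3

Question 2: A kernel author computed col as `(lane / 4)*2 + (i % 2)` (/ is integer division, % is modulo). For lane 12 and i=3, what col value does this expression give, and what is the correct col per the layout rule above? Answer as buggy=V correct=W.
`(lane / 4)*2 + (i % 2)`[12,3]=>7
L=12=>grp=12>>2=3, tig=12&3=0
[3]=>row 3+8=11  col 0·2+1=1
col: 7 vs 1

buggy=7 correct=1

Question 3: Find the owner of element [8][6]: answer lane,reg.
r=8→G=0,rhi=1  c=6→T=3,p=0
L=0*4+3=3  i=1*2+0=2

3,2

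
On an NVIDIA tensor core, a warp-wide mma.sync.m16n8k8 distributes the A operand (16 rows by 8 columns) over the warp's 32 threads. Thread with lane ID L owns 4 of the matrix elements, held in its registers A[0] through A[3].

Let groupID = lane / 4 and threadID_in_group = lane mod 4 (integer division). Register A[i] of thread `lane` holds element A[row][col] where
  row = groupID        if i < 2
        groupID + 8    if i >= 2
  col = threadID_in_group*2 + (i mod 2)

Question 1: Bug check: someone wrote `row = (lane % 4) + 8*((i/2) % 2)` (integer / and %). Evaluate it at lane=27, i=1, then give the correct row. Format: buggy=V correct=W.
buggy=3 correct=6

`(lane % 4) + 8*((i/2) % 2)`[27,1]⇒3
lane 27⇒27/4=6, 27 mod 4=3
i=1  r:6+0⇒6  c:2·3+1⇒7
row: 3 vs 6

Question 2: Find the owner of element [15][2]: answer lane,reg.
r=15→G=7,rhi=1  c=2→T=1,p=0
L=7*4+1=29  i=1*2+0=2

29,2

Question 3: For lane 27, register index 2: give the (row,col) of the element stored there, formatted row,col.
14,6

L=27=>grp=27>>2=6, tig=27&3=3
[2]=>row 6+8=14  col 3·2+0=6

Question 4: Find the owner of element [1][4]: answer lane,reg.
6,0

r:1=>grp=1,rB=0  c:4=>tig=2,lo=0
L=1*4+2=6  i=0*2+0=0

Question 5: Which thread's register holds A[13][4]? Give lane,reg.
r:13=>grp=5,rB=1  c:4=>tig=2,lo=0
L=5*4+2=22  i=1*2+0=2

22,2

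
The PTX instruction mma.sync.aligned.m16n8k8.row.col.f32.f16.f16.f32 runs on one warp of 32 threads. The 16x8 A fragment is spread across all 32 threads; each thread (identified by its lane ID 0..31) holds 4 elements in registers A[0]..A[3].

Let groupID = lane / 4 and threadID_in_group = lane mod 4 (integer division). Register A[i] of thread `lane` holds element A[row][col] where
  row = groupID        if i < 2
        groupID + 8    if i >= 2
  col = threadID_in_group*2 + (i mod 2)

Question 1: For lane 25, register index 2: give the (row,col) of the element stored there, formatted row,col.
lane 25: g=6 (25/4), t=1 (25%4)
i=2: r=6+8=14, c=1*2+0=2

14,2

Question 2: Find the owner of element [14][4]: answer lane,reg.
r=14⇒gr=6,Rb=1  c=4⇒th=2,odd=0
L=6*4+2=26  i=1*2+0=2

26,2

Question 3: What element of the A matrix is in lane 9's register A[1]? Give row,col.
lane 9: G=2 (9/4), T=1 (9%4)
i=1: r=2+0=2, c=1*2+1=3

2,3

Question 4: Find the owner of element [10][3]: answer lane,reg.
r: 10->gid=2,r8=1  c: 3->tid=1,i&1=1
L=2*4+1=9  i=1*2+1=3

9,3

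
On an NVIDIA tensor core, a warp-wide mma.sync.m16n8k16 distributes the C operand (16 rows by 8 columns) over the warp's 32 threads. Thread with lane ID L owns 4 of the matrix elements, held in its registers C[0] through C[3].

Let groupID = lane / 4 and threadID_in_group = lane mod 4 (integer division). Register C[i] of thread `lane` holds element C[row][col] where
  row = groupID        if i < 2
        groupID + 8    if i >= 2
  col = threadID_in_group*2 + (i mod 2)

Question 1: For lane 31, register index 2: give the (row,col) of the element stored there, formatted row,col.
lane 31: grp=7 (31/4), tig=3 (31%4)
i=2: r=7+8=15, c=3*2+0=6

15,6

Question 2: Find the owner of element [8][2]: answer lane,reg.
1,2

r=8→G=0,rhi=1  c=2→T=1,p=0
L=0*4+1=1  i=1*2+0=2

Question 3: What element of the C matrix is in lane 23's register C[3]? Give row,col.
lane 23⇒23/4=5, 23 mod 4=3
i=3  r:5+8⇒13  c:2·3+1⇒7

13,7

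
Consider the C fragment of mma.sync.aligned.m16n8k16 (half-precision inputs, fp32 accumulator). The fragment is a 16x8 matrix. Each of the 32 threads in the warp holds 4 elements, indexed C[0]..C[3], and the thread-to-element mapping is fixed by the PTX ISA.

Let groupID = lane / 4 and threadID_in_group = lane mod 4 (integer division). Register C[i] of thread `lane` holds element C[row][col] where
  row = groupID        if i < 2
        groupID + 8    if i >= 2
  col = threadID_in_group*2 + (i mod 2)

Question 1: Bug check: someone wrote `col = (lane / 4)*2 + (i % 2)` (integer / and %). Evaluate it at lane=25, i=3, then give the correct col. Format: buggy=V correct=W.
`(lane / 4)*2 + (i % 2)`[25,3]->13
25: g=6,t=1
[3] (6+8,1*2+1) = (14,3)
col: 13 vs 3

buggy=13 correct=3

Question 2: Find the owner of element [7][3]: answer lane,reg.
29,1

r=7->g=7,rb=0  c=3->t=1,b0=1
L=7*4+1=29  i=0*2+1=1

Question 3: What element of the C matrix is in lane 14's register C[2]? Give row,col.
lane 14: G=3 (14/4), T=2 (14%4)
i=2: r=3+8=11, c=2*2+0=4

11,4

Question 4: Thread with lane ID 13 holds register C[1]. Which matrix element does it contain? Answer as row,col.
3,3

lane 13=>13/4=3, 13 mod 4=1
i=1  r:3+0=>3  c:2·1+1=>3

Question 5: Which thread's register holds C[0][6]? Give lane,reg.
r=0->g=0,rb=0  c=6->t=3,b0=0
L=0*4+3=3  i=0*2+0=0

3,0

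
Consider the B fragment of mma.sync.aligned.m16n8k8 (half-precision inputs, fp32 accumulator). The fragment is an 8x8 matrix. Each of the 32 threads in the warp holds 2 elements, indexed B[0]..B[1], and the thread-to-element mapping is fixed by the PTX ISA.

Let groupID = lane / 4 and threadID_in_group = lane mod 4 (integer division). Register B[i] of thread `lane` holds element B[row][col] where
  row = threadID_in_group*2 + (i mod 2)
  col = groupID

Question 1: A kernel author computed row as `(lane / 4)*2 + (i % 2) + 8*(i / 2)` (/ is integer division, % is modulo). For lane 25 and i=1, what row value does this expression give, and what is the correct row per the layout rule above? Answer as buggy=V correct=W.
buggy=13 correct=3

`(lane / 4)*2 + (i % 2) + 8*(i / 2)`[25,1]->13
L=25->g=25>>2=6, t=25&3=1
[1]->row 1·2+1=3  col g=6
row: 13 vs 3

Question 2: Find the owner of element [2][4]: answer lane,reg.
17,0

c=4⇒gr=4  r=2⇒th=1,odd=0
L=4*4+1=17  i=0=0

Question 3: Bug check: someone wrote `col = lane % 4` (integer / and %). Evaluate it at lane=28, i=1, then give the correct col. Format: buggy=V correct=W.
buggy=0 correct=7

`lane % 4`[28,1]→0
lane 28→28/4=7, 28 mod 4=0
i=1  r:2·0+1→1  c:7
col: 0 vs 7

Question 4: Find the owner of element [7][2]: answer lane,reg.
c=2->g=2  r=7->t=3,b0=1
L=2*4+3=11  i=1=1

11,1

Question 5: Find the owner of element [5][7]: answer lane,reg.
30,1

c=7->g=7  r=5->t=2,b0=1
L=7*4+2=30  i=1=1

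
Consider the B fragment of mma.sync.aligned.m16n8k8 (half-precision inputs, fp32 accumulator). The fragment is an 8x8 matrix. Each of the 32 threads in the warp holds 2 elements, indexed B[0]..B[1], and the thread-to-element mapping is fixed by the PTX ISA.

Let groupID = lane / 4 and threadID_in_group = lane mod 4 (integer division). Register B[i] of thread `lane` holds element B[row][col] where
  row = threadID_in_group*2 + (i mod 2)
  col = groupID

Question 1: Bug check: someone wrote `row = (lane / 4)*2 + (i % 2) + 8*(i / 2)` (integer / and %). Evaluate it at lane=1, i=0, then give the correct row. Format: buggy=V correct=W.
`(lane / 4)*2 + (i % 2) + 8*(i / 2)`[1,0]→0
1: G=0,T=1
[0] (1*2+0,0) = (2,0)
row: 0 vs 2

buggy=0 correct=2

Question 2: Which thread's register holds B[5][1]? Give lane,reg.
6,1

c: 1->gid=1  r: 5->tid=2,i&1=1
L=1*4+2=6  i=1=1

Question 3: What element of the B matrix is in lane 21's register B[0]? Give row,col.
lane 21: gr=5 (21/4), th=1 (21%4)
i=0: r=1*2+0=2, c=gr=5

2,5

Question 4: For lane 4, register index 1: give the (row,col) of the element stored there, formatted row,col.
1,1

4: G=1,T=0
[1] (0*2+1,1) = (1,1)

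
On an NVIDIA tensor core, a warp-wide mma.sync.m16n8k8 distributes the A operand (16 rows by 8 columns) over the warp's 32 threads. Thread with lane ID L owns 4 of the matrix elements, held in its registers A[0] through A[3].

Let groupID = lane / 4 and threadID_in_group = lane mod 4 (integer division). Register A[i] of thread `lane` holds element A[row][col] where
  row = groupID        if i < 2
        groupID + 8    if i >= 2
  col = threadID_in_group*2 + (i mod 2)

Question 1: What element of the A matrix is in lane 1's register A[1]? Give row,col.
L=1⇒gr=1>>2=0, th=1&3=1
[1]⇒row 0+0=0  col 1·2+1=3

0,3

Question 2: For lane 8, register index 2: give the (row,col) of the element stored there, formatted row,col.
L=8->gid=8>>2=2, tid=8&3=0
[2]->row 2+8=10  col 0·2+0=0

10,0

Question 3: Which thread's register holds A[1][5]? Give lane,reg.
r:1=>grp=1,rB=0  c:5=>tig=2,lo=1
L=1*4+2=6  i=0*2+1=1

6,1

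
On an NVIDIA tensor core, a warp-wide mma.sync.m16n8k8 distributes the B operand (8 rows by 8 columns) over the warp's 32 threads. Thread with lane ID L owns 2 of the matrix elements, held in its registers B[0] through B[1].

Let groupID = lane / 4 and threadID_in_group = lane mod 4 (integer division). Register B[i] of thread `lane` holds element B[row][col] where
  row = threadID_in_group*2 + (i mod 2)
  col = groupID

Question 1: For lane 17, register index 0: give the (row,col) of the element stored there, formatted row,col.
2,4

lane 17⇒17/4=4, 17 mod 4=1
i=0  r:2·1+0⇒2  c:4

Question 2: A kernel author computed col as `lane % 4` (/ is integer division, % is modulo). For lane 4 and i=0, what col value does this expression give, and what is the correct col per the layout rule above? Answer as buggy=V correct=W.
`lane % 4`[4,0]->0
lane 4->4/4=1, 4 mod 4=0
i=0  r:2·0+0->0  c:1
col: 0 vs 1

buggy=0 correct=1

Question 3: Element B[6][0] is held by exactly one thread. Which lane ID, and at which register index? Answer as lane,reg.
3,0

c=0->g=0  r=6->t=3,b0=0
L=0*4+3=3  i=0=0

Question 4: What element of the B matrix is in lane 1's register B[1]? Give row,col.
1: g=0,t=1
[1] (1*2+1,0) = (3,0)

3,0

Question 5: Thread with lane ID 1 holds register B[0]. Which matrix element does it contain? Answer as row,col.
2,0

lane 1: G=0 (1/4), T=1 (1%4)
i=0: r=1*2+0=2, c=G=0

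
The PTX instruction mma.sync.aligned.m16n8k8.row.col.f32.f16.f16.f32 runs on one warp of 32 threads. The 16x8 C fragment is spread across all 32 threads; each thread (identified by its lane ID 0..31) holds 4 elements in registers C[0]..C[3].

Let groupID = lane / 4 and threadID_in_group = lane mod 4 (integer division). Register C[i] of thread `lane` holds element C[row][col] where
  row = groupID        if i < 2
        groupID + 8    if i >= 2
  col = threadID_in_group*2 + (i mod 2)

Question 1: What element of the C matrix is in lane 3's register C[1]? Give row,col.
0,7

L=3→G=3>>2=0, T=3&3=3
[1]→row 0+0=0  col 3·2+1=7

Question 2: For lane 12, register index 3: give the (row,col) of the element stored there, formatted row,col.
L=12→G=12>>2=3, T=12&3=0
[3]→row 3+8=11  col 0·2+1=1

11,1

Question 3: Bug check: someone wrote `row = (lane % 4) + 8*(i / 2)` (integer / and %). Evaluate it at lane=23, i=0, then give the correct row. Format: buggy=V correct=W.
buggy=3 correct=5

`(lane % 4) + 8*(i / 2)`[23,0]⇒3
23: gr=5,th=3
[0] (5+0,3*2+0) = (5,6)
row: 3 vs 5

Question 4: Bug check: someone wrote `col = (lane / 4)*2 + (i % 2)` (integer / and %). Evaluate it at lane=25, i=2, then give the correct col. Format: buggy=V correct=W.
buggy=12 correct=2

`(lane / 4)*2 + (i % 2)`[25,2]->12
lane 25->25/4=6, 25 mod 4=1
i=2  r:6+8->14  c:2·1+0->2
col: 12 vs 2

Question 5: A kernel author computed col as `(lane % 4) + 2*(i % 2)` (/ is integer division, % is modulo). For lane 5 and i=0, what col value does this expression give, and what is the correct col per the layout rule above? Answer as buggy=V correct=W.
buggy=1 correct=2

`(lane % 4) + 2*(i % 2)`[5,0]->1
5: gid=1,tid=1
[0] (1+0,1*2+0) = (1,2)
col: 1 vs 2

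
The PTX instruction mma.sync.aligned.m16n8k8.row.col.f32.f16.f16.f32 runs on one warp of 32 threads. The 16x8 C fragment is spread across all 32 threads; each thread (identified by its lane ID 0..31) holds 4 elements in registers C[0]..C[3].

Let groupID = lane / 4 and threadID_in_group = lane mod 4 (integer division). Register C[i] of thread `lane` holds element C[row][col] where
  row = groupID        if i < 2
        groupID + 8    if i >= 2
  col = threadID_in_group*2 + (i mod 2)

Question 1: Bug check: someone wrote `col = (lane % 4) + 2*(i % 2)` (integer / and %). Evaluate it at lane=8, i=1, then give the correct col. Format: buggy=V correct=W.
`(lane % 4) + 2*(i % 2)`[8,1]->2
L=8->g=8>>2=2, t=8&3=0
[1]->row 2+0=2  col 0·2+1=1
col: 2 vs 1

buggy=2 correct=1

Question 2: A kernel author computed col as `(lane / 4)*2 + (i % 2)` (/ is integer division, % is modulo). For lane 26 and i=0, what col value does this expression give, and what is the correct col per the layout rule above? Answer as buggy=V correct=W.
`(lane / 4)*2 + (i % 2)`[26,0]=>12
lane 26=>26/4=6, 26 mod 4=2
i=0  r:6+0=>6  c:2·2+0=>4
col: 12 vs 4

buggy=12 correct=4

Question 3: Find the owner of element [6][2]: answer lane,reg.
25,0

r=6→G=6,rhi=0  c=2→T=1,p=0
L=6*4+1=25  i=0*2+0=0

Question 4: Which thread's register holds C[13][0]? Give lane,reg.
r: 13->gid=5,r8=1  c: 0->tid=0,i&1=0
L=5*4+0=20  i=1*2+0=2

20,2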